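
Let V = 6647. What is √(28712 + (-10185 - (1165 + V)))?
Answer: √10715 ≈ 103.51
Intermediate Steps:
√(28712 + (-10185 - (1165 + V))) = √(28712 + (-10185 - (1165 + 6647))) = √(28712 + (-10185 - 1*7812)) = √(28712 + (-10185 - 7812)) = √(28712 - 17997) = √10715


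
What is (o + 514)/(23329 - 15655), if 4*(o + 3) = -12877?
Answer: -3611/10232 ≈ -0.35291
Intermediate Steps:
o = -12889/4 (o = -3 + (1/4)*(-12877) = -3 - 12877/4 = -12889/4 ≈ -3222.3)
(o + 514)/(23329 - 15655) = (-12889/4 + 514)/(23329 - 15655) = -10833/4/7674 = -10833/4*1/7674 = -3611/10232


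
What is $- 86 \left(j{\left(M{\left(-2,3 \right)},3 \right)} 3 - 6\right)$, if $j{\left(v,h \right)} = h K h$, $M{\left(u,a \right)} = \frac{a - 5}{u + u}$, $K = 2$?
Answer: $-4128$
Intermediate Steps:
$M{\left(u,a \right)} = \frac{-5 + a}{2 u}$
$j{\left(v,h \right)} = 2 h^{2}$ ($j{\left(v,h \right)} = h 2 h = 2 h h = 2 h^{2}$)
$- 86 \left(j{\left(M{\left(-2,3 \right)},3 \right)} 3 - 6\right) = - 86 \left(2 \cdot 3^{2} \cdot 3 - 6\right) = - 86 \left(2 \cdot 9 \cdot 3 - 6\right) = - 86 \left(18 \cdot 3 - 6\right) = - 86 \left(54 - 6\right) = \left(-86\right) 48 = -4128$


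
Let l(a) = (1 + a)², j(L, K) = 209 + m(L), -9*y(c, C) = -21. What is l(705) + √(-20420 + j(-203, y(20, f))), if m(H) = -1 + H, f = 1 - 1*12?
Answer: 498436 + I*√20415 ≈ 4.9844e+5 + 142.88*I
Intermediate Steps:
f = -11 (f = 1 - 12 = -11)
y(c, C) = 7/3 (y(c, C) = -⅑*(-21) = 7/3)
j(L, K) = 208 + L (j(L, K) = 209 + (-1 + L) = 208 + L)
l(705) + √(-20420 + j(-203, y(20, f))) = (1 + 705)² + √(-20420 + (208 - 203)) = 706² + √(-20420 + 5) = 498436 + √(-20415) = 498436 + I*√20415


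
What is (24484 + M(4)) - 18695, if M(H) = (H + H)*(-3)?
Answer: 5765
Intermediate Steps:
M(H) = -6*H (M(H) = (2*H)*(-3) = -6*H)
(24484 + M(4)) - 18695 = (24484 - 6*4) - 18695 = (24484 - 24) - 18695 = 24460 - 18695 = 5765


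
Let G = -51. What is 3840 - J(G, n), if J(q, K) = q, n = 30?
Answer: 3891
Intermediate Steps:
3840 - J(G, n) = 3840 - 1*(-51) = 3840 + 51 = 3891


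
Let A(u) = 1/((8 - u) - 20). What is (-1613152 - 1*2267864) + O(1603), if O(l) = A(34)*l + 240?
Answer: -178517299/46 ≈ -3.8808e+6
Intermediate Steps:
A(u) = 1/(-12 - u)
O(l) = 240 - l/46 (O(l) = (-1/(12 + 34))*l + 240 = (-1/46)*l + 240 = (-1*1/46)*l + 240 = -l/46 + 240 = 240 - l/46)
(-1613152 - 1*2267864) + O(1603) = (-1613152 - 1*2267864) + (240 - 1/46*1603) = (-1613152 - 2267864) + (240 - 1603/46) = -3881016 + 9437/46 = -178517299/46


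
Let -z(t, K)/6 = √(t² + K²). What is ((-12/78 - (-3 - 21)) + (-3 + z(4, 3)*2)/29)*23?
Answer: 187933/377 ≈ 498.50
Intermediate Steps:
z(t, K) = -6*√(K² + t²) (z(t, K) = -6*√(t² + K²) = -6*√(K² + t²))
((-12/78 - (-3 - 21)) + (-3 + z(4, 3)*2)/29)*23 = ((-12/78 - (-3 - 21)) + (-3 - 6*√(3² + 4²)*2)/29)*23 = ((-12*1/78 - 1*(-24)) + (-3 - 6*√(9 + 16)*2)*(1/29))*23 = ((-2/13 + 24) + (-3 - 6*√25*2)*(1/29))*23 = (310/13 + (-3 - 6*5*2)*(1/29))*23 = (310/13 + (-3 - 30*2)*(1/29))*23 = (310/13 + (-3 - 60)*(1/29))*23 = (310/13 - 63*1/29)*23 = (310/13 - 63/29)*23 = (8171/377)*23 = 187933/377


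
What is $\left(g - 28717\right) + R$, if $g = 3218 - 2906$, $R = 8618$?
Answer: $-19787$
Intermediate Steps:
$g = 312$ ($g = 3218 - 2906 = 312$)
$\left(g - 28717\right) + R = \left(312 - 28717\right) + 8618 = -28405 + 8618 = -19787$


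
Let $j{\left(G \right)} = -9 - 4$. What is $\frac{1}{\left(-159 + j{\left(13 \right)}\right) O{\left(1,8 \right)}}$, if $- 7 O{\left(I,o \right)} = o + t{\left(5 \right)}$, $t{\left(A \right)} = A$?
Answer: $\frac{7}{2236} \approx 0.0031306$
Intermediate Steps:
$j{\left(G \right)} = -13$
$O{\left(I,o \right)} = - \frac{5}{7} - \frac{o}{7}$ ($O{\left(I,o \right)} = - \frac{o + 5}{7} = - \frac{5 + o}{7} = - \frac{5}{7} - \frac{o}{7}$)
$\frac{1}{\left(-159 + j{\left(13 \right)}\right) O{\left(1,8 \right)}} = \frac{1}{\left(-159 - 13\right) \left(- \frac{5}{7} - \frac{8}{7}\right)} = \frac{1}{\left(-172\right) \left(- \frac{5}{7} - \frac{8}{7}\right)} = \frac{1}{\left(-172\right) \left(- \frac{13}{7}\right)} = \frac{1}{\frac{2236}{7}} = \frac{7}{2236}$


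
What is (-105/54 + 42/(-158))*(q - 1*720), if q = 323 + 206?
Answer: 600313/1422 ≈ 422.16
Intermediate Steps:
q = 529
(-105/54 + 42/(-158))*(q - 1*720) = (-105/54 + 42/(-158))*(529 - 1*720) = (-105*1/54 + 42*(-1/158))*(529 - 720) = (-35/18 - 21/79)*(-191) = -3143/1422*(-191) = 600313/1422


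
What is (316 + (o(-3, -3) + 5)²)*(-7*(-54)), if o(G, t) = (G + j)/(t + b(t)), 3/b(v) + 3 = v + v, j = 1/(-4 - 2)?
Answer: 26566029/200 ≈ 1.3283e+5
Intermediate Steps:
j = -⅙ (j = 1/(-6) = -⅙ ≈ -0.16667)
b(v) = 3/(-3 + 2*v) (b(v) = 3/(-3 + (v + v)) = 3/(-3 + 2*v))
o(G, t) = (-⅙ + G)/(t + 3/(-3 + 2*t)) (o(G, t) = (G - ⅙)/(t + 3/(-3 + 2*t)) = (-⅙ + G)/(t + 3/(-3 + 2*t)))
(316 + (o(-3, -3) + 5)²)*(-7*(-54)) = (316 + ((-1 + 6*(-3))*(-3 + 2*(-3))/(6*(3 - 3*(-3 + 2*(-3)))) + 5)²)*(-7*(-54)) = (316 + ((-1 - 18)*(-3 - 6)/(6*(3 - 3*(-3 - 6))) + 5)²)*378 = (316 + ((⅙)*(-19)*(-9)/(3 - 3*(-9)) + 5)²)*378 = (316 + ((⅙)*(-19)*(-9)/(3 + 27) + 5)²)*378 = (316 + ((⅙)*(-19)*(-9)/30 + 5)²)*378 = (316 + ((⅙)*(1/30)*(-19)*(-9) + 5)²)*378 = (316 + (19/20 + 5)²)*378 = (316 + (119/20)²)*378 = (316 + 14161/400)*378 = (140561/400)*378 = 26566029/200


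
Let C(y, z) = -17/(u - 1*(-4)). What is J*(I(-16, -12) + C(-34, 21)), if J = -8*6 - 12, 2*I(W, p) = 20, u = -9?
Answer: -804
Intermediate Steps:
I(W, p) = 10 (I(W, p) = (½)*20 = 10)
C(y, z) = 17/5 (C(y, z) = -17/(-9 - 1*(-4)) = -17/(-9 + 4) = -17/(-5) = -17*(-⅕) = 17/5)
J = -60 (J = -48 - 12 = -60)
J*(I(-16, -12) + C(-34, 21)) = -60*(10 + 17/5) = -60*67/5 = -804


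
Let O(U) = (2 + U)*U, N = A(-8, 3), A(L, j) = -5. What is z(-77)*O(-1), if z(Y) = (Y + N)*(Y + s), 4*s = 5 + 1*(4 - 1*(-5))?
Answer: -6027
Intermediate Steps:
N = -5
s = 7/2 (s = (5 + 1*(4 - 1*(-5)))/4 = (5 + 1*(4 + 5))/4 = (5 + 1*9)/4 = (5 + 9)/4 = (1/4)*14 = 7/2 ≈ 3.5000)
O(U) = U*(2 + U)
z(Y) = (-5 + Y)*(7/2 + Y) (z(Y) = (Y - 5)*(Y + 7/2) = (-5 + Y)*(7/2 + Y))
z(-77)*O(-1) = (-35/2 + (-77)**2 - 3/2*(-77))*(-(2 - 1)) = (-35/2 + 5929 + 231/2)*(-1*1) = 6027*(-1) = -6027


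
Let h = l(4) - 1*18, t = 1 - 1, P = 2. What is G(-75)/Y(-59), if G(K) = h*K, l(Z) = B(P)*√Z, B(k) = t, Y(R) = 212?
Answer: 675/106 ≈ 6.3679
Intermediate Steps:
t = 0
B(k) = 0
l(Z) = 0 (l(Z) = 0*√Z = 0)
h = -18 (h = 0 - 1*18 = 0 - 18 = -18)
G(K) = -18*K
G(-75)/Y(-59) = -18*(-75)/212 = 1350*(1/212) = 675/106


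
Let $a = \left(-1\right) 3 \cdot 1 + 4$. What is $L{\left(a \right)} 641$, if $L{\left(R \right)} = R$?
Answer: $641$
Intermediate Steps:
$a = 1$ ($a = \left(-3\right) 1 + 4 = -3 + 4 = 1$)
$L{\left(a \right)} 641 = 1 \cdot 641 = 641$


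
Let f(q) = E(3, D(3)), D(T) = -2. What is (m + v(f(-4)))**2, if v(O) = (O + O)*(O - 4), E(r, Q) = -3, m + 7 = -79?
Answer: 1936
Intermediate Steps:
m = -86 (m = -7 - 79 = -86)
f(q) = -3
v(O) = 2*O*(-4 + O) (v(O) = (2*O)*(-4 + O) = 2*O*(-4 + O))
(m + v(f(-4)))**2 = (-86 + 2*(-3)*(-4 - 3))**2 = (-86 + 2*(-3)*(-7))**2 = (-86 + 42)**2 = (-44)**2 = 1936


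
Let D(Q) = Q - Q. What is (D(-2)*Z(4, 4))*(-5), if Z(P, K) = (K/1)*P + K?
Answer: 0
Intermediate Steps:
D(Q) = 0
Z(P, K) = K + K*P (Z(P, K) = (K*1)*P + K = K*P + K = K + K*P)
(D(-2)*Z(4, 4))*(-5) = (0*(4*(1 + 4)))*(-5) = (0*(4*5))*(-5) = (0*20)*(-5) = 0*(-5) = 0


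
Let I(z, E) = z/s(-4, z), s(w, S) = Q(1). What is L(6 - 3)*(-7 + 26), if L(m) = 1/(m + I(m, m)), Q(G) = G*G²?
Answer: 19/6 ≈ 3.1667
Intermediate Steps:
Q(G) = G³
s(w, S) = 1 (s(w, S) = 1³ = 1)
I(z, E) = z (I(z, E) = z/1 = z*1 = z)
L(m) = 1/(2*m) (L(m) = 1/(m + m) = 1/(2*m))
L(6 - 3)*(-7 + 26) = (1/(2*(6 - 3)))*(-7 + 26) = ((½)/3)*19 = ((½)*(⅓))*19 = (⅙)*19 = 19/6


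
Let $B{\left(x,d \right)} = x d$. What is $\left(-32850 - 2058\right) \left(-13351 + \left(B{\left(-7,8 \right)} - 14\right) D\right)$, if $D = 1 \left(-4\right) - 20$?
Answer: $407411268$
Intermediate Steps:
$D = -24$ ($D = -4 - 20 = -24$)
$B{\left(x,d \right)} = d x$
$\left(-32850 - 2058\right) \left(-13351 + \left(B{\left(-7,8 \right)} - 14\right) D\right) = \left(-32850 - 2058\right) \left(-13351 + \left(8 \left(-7\right) - 14\right) \left(-24\right)\right) = - 34908 \left(-13351 + \left(-56 - 14\right) \left(-24\right)\right) = - 34908 \left(-13351 - -1680\right) = - 34908 \left(-13351 + 1680\right) = \left(-34908\right) \left(-11671\right) = 407411268$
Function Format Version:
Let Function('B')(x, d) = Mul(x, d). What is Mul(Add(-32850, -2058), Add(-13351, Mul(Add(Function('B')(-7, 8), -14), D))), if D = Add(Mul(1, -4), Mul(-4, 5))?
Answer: 407411268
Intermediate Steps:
D = -24 (D = Add(-4, -20) = -24)
Function('B')(x, d) = Mul(d, x)
Mul(Add(-32850, -2058), Add(-13351, Mul(Add(Function('B')(-7, 8), -14), D))) = Mul(Add(-32850, -2058), Add(-13351, Mul(Add(Mul(8, -7), -14), -24))) = Mul(-34908, Add(-13351, Mul(Add(-56, -14), -24))) = Mul(-34908, Add(-13351, Mul(-70, -24))) = Mul(-34908, Add(-13351, 1680)) = Mul(-34908, -11671) = 407411268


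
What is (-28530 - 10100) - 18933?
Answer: -57563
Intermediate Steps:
(-28530 - 10100) - 18933 = -38630 - 18933 = -57563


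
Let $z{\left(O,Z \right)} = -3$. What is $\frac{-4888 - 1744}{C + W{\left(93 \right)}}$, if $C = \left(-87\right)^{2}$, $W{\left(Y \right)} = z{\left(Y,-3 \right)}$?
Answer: $- \frac{3316}{3783} \approx -0.87655$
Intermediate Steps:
$W{\left(Y \right)} = -3$
$C = 7569$
$\frac{-4888 - 1744}{C + W{\left(93 \right)}} = \frac{-4888 - 1744}{7569 - 3} = - \frac{6632}{7566} = \left(-6632\right) \frac{1}{7566} = - \frac{3316}{3783}$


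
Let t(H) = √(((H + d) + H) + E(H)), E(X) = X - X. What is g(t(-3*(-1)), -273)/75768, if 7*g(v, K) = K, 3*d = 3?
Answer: -13/25256 ≈ -0.00051473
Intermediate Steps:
d = 1 (d = (⅓)*3 = 1)
E(X) = 0
t(H) = √(1 + 2*H) (t(H) = √(((H + 1) + H) + 0) = √(((1 + H) + H) + 0) = √((1 + 2*H) + 0) = √(1 + 2*H))
g(v, K) = K/7
g(t(-3*(-1)), -273)/75768 = ((⅐)*(-273))/75768 = -39*1/75768 = -13/25256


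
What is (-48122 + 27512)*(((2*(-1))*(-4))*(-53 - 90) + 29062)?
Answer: -575389980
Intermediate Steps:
(-48122 + 27512)*(((2*(-1))*(-4))*(-53 - 90) + 29062) = -20610*(-2*(-4)*(-143) + 29062) = -20610*(8*(-143) + 29062) = -20610*(-1144 + 29062) = -20610*27918 = -575389980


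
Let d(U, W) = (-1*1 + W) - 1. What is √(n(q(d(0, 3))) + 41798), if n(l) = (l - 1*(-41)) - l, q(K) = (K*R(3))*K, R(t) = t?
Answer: √41839 ≈ 204.55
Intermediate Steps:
d(U, W) = -2 + W (d(U, W) = (-1 + W) - 1 = -2 + W)
q(K) = 3*K² (q(K) = (K*3)*K = (3*K)*K = 3*K²)
n(l) = 41 (n(l) = (l + 41) - l = (41 + l) - l = 41)
√(n(q(d(0, 3))) + 41798) = √(41 + 41798) = √41839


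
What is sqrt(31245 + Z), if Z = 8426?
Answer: sqrt(39671) ≈ 199.18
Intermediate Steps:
sqrt(31245 + Z) = sqrt(31245 + 8426) = sqrt(39671)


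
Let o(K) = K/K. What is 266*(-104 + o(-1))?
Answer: -27398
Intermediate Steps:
o(K) = 1
266*(-104 + o(-1)) = 266*(-104 + 1) = 266*(-103) = -27398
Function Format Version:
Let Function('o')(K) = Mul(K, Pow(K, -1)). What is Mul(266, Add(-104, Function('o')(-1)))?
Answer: -27398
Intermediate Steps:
Function('o')(K) = 1
Mul(266, Add(-104, Function('o')(-1))) = Mul(266, Add(-104, 1)) = Mul(266, -103) = -27398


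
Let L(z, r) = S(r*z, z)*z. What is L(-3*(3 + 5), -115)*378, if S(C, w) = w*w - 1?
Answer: -5216400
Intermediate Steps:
S(C, w) = -1 + w² (S(C, w) = w² - 1 = -1 + w²)
L(z, r) = z*(-1 + z²) (L(z, r) = (-1 + z²)*z = z*(-1 + z²))
L(-3*(3 + 5), -115)*378 = ((-3*(3 + 5))³ - (-3)*(3 + 5))*378 = ((-3*8)³ - (-3)*8)*378 = ((-24)³ - 1*(-24))*378 = (-13824 + 24)*378 = -13800*378 = -5216400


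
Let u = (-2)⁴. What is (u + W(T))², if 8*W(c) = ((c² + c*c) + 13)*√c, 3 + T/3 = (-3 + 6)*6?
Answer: 742874989/64 + 48756*√5 ≈ 1.1716e+7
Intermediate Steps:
u = 16
T = 45 (T = -9 + 3*((-3 + 6)*6) = -9 + 3*(3*6) = -9 + 3*18 = -9 + 54 = 45)
W(c) = √c*(13 + 2*c²)/8 (W(c) = (((c² + c*c) + 13)*√c)/8 = (((c² + c²) + 13)*√c)/8 = ((2*c² + 13)*√c)/8 = ((13 + 2*c²)*√c)/8 = (√c*(13 + 2*c²))/8 = √c*(13 + 2*c²)/8)
(u + W(T))² = (16 + √45*(13 + 2*45²)/8)² = (16 + (3*√5)*(13 + 2*2025)/8)² = (16 + (3*√5)*(13 + 4050)/8)² = (16 + (⅛)*(3*√5)*4063)² = (16 + 12189*√5/8)²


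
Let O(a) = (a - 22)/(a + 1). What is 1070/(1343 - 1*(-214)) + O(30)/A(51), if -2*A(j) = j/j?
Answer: 8258/48267 ≈ 0.17109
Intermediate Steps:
A(j) = -1/2 (A(j) = -j/(2*j) = -1/2*1 = -1/2)
O(a) = (-22 + a)/(1 + a)
1070/(1343 - 1*(-214)) + O(30)/A(51) = 1070/(1343 - 1*(-214)) + ((-22 + 30)/(1 + 30))/(-1/2) = 1070/(1343 + 214) + (8/31)*(-2) = 1070/1557 + ((1/31)*8)*(-2) = 1070*(1/1557) + (8/31)*(-2) = 1070/1557 - 16/31 = 8258/48267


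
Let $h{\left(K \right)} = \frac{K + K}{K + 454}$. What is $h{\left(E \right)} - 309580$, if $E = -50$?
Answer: $- \frac{31267605}{101} \approx -3.0958 \cdot 10^{5}$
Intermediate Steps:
$h{\left(K \right)} = \frac{2 K}{454 + K}$
$h{\left(E \right)} - 309580 = 2 \left(-50\right) \frac{1}{454 - 50} - 309580 = 2 \left(-50\right) \frac{1}{404} - 309580 = - \frac{25}{101} - 309580 = - \frac{31267605}{101}$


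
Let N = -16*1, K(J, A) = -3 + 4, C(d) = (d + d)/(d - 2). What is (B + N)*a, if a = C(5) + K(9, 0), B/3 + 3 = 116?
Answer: 4199/3 ≈ 1399.7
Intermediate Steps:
C(d) = 2*d/(-2 + d) (C(d) = (2*d)/(-2 + d) = 2*d/(-2 + d))
K(J, A) = 1
B = 339 (B = -9 + 3*116 = -9 + 348 = 339)
N = -16
a = 13/3 (a = 2*5/(-2 + 5) + 1 = 2*5/3 + 1 = 2*5*(1/3) + 1 = 10/3 + 1 = 13/3 ≈ 4.3333)
(B + N)*a = (339 - 16)*(13/3) = 323*(13/3) = 4199/3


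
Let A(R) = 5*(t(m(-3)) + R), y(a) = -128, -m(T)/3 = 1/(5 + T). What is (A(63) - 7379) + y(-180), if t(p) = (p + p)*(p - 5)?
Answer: -14189/2 ≈ -7094.5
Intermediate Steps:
m(T) = -3/(5 + T)
t(p) = 2*p*(-5 + p) (t(p) = (2*p)*(-5 + p) = 2*p*(-5 + p))
A(R) = 195/2 + 5*R (A(R) = 5*(2*(-3/(5 - 3))*(-5 - 3/(5 - 3)) + R) = 5*(2*(-3/2)*(-5 - 3/2) + R) = 5*(2*(-3/2)*(-13/2) + R) = 5*(39/2 + R) = 195/2 + 5*R)
(A(63) - 7379) + y(-180) = ((195/2 + 5*63) - 7379) - 128 = ((195/2 + 315) - 7379) - 128 = (825/2 - 7379) - 128 = -13933/2 - 128 = -14189/2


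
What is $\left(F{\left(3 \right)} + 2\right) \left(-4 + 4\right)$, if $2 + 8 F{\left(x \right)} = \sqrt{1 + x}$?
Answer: $0$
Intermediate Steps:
$F{\left(x \right)} = - \frac{1}{4} + \frac{\sqrt{1 + x}}{8}$
$\left(F{\left(3 \right)} + 2\right) \left(-4 + 4\right) = \left(\left(- \frac{1}{4} + \frac{\sqrt{1 + 3}}{8}\right) + 2\right) \left(-4 + 4\right) = \left(\left(- \frac{1}{4} + \frac{\sqrt{4}}{8}\right) + 2\right) 0 = \left(\left(- \frac{1}{4} + \frac{1}{8} \cdot 2\right) + 2\right) 0 = \left(\left(- \frac{1}{4} + \frac{1}{4}\right) + 2\right) 0 = \left(0 + 2\right) 0 = 2 \cdot 0 = 0$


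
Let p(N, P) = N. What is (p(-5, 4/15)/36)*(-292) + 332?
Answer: 3353/9 ≈ 372.56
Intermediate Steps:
(p(-5, 4/15)/36)*(-292) + 332 = -5/36*(-292) + 332 = 365/9 + 332 = 3353/9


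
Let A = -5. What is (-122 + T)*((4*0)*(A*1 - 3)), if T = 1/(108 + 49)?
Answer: 0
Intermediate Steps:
T = 1/157 ≈ 0.0063694
(-122 + T)*((4*0)*(A*1 - 3)) = (-122 + 1/157)*((4*0)*(-5*1 - 3)) = -0*(-5 - 3) = -0*(-8) = -19153/157*0 = 0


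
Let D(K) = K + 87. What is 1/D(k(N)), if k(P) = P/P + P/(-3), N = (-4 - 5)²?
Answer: 1/61 ≈ 0.016393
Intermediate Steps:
N = 81 (N = (-9)² = 81)
k(P) = 1 - P/3 (k(P) = 1 + P*(-⅓) = 1 - P/3)
D(K) = 87 + K
1/D(k(N)) = 1/(87 + (1 - ⅓*81)) = 1/(87 + (1 - 27)) = 1/(87 - 26) = 1/61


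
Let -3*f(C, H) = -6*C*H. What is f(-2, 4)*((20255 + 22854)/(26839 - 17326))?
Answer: -689744/9513 ≈ -72.505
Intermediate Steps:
f(C, H) = 2*C*H (f(C, H) = -(-2)*C*H = 2*C*H)
f(-2, 4)*((20255 + 22854)/(26839 - 17326)) = (2*(-2)*4)*((20255 + 22854)/(26839 - 17326)) = -689744/9513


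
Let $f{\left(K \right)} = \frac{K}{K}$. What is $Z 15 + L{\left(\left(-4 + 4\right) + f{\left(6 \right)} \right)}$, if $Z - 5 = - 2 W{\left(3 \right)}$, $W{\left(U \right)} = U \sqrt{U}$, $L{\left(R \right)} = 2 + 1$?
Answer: $78 - 90 \sqrt{3} \approx -77.885$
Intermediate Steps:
$f{\left(K \right)} = 1$
$L{\left(R \right)} = 3$
$W{\left(U \right)} = U^{\frac{3}{2}}$
$Z = 5 - 6 \sqrt{3}$ ($Z = 5 - 2 \cdot 3^{\frac{3}{2}} = 5 - 2 \cdot 3 \sqrt{3} = 5 - 6 \sqrt{3} \approx -5.3923$)
$Z 15 + L{\left(\left(-4 + 4\right) + f{\left(6 \right)} \right)} = \left(5 - 6 \sqrt{3}\right) 15 + 3 = \left(75 - 90 \sqrt{3}\right) + 3 = 78 - 90 \sqrt{3}$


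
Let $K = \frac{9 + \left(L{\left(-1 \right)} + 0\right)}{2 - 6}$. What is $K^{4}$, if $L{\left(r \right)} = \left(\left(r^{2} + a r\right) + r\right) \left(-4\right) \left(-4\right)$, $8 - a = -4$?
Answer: $\frac{1121513121}{256} \approx 4.3809 \cdot 10^{6}$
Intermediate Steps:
$a = 12$ ($a = 8 - -4 = 8 + 4 = 12$)
$L{\left(r \right)} = 16 r^{2} + 208 r$ ($L{\left(r \right)} = \left(\left(r^{2} + 12 r\right) + r\right) \left(-4\right) \left(-4\right) = \left(r^{2} + 13 r\right) \left(-4\right) \left(-4\right) = \left(- 52 r - 4 r^{2}\right) \left(-4\right) = 16 r^{2} + 208 r$)
$K = \frac{183}{4}$ ($K = \frac{9 + \left(16 \left(-1\right) \left(13 - 1\right) + 0\right)}{2 - 6} = \frac{9 + \left(16 \left(-1\right) 12 + 0\right)}{-4} = \left(9 + \left(-192 + 0\right)\right) \left(- \frac{1}{4}\right) = \left(9 - 192\right) \left(- \frac{1}{4}\right) = \left(-183\right) \left(- \frac{1}{4}\right) = \frac{183}{4} \approx 45.75$)
$K^{4} = \left(\frac{183}{4}\right)^{4} = \frac{1121513121}{256}$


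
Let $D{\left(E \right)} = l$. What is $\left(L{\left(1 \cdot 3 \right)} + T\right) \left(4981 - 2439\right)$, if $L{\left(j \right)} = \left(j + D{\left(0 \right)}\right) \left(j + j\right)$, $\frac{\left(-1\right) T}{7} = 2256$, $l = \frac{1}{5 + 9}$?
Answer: $- \frac{280674930}{7} \approx -4.0096 \cdot 10^{7}$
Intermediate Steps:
$l = \frac{1}{14} \approx 0.071429$
$T = -15792$ ($T = \left(-7\right) 2256 = -15792$)
$D{\left(E \right)} = \frac{1}{14}$
$L{\left(j \right)} = 2 j \left(\frac{1}{14} + j\right)$ ($L{\left(j \right)} = \left(j + \frac{1}{14}\right) \left(j + j\right) = \left(\frac{1}{14} + j\right) 2 j = 2 j \left(\frac{1}{14} + j\right)$)
$\left(L{\left(1 \cdot 3 \right)} + T\right) \left(4981 - 2439\right) = \left(\frac{1 \cdot 3 \left(1 + 14 \cdot 1 \cdot 3\right)}{7} - 15792\right) \left(4981 - 2439\right) = \left(\frac{1}{7} \cdot 3 \left(1 + 14 \cdot 3\right) - 15792\right) 2542 = \left(\frac{1}{7} \cdot 3 \left(1 + 42\right) - 15792\right) 2542 = \left(\frac{1}{7} \cdot 3 \cdot 43 - 15792\right) 2542 = \left(\frac{129}{7} - 15792\right) 2542 = \left(- \frac{110415}{7}\right) 2542 = - \frac{280674930}{7}$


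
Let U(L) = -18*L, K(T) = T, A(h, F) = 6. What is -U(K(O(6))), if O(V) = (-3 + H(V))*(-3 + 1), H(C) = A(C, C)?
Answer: -108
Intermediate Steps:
H(C) = 6
O(V) = -6 (O(V) = (-3 + 6)*(-3 + 1) = 3*(-2) = -6)
-U(K(O(6))) = -(-18)*(-6) = -1*108 = -108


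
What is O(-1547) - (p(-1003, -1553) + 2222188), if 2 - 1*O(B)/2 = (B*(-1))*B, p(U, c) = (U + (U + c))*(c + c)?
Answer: -8490020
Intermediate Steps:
p(U, c) = 2*c*(c + 2*U) (p(U, c) = (c + 2*U)*(2*c) = 2*c*(c + 2*U))
O(B) = 4 + 2*B**2 (O(B) = 4 - 2*B*(-1)*B = 4 - 2*(-B)*B = 4 - (-2)*B**2 = 4 + 2*B**2)
O(-1547) - (p(-1003, -1553) + 2222188) = (4 + 2*(-1547)**2) - (2*(-1553)*(-1553 + 2*(-1003)) + 2222188) = (4 + 2*2393209) - (2*(-1553)*(-1553 - 2006) + 2222188) = (4 + 4786418) - (2*(-1553)*(-3559) + 2222188) = 4786422 - (11054254 + 2222188) = 4786422 - 1*13276442 = 4786422 - 13276442 = -8490020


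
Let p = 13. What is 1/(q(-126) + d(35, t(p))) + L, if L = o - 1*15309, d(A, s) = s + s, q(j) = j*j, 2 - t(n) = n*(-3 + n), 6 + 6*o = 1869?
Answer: -234276569/15620 ≈ -14999.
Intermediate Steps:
o = 621/2 (o = -1 + (1/6)*1869 = -1 + 623/2 = 621/2 ≈ 310.50)
t(n) = 2 - n*(-3 + n)
q(j) = j**2
d(A, s) = 2*s
L = -29997/2 (L = 621/2 - 1*15309 = 621/2 - 15309 = -29997/2 ≈ -14999.)
1/(q(-126) + d(35, t(p))) + L = 1/((-126)**2 + 2*(2 - 1*13**2 + 3*13)) - 29997/2 = 1/(15876 + 2*(2 - 1*169 + 39)) - 29997/2 = 1/(15876 + 2*(2 - 169 + 39)) - 29997/2 = 1/(15876 + 2*(-128)) - 29997/2 = 1/(15876 - 256) - 29997/2 = 1/15620 - 29997/2 = -234276569/15620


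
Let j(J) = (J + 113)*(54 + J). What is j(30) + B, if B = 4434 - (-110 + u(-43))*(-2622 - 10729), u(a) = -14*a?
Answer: 6585138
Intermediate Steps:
j(J) = (54 + J)*(113 + J) (j(J) = (113 + J)*(54 + J) = (54 + J)*(113 + J))
B = 6573126 (B = 4434 - (-110 - 14*(-43))*(-2622 - 10729) = 4434 - (-110 + 602)*(-13351) = 4434 - 492*(-13351) = 4434 - 1*(-6568692) = 4434 + 6568692 = 6573126)
j(30) + B = (6102 + 30**2 + 167*30) + 6573126 = (6102 + 900 + 5010) + 6573126 = 12012 + 6573126 = 6585138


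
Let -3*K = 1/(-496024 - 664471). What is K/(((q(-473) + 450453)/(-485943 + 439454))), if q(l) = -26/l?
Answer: -21989297/741780147078075 ≈ -2.9644e-8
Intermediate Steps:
K = 1/3481485 (K = -1/(3*(-496024 - 664471)) = -⅓/(-1160495) = -⅓*(-1/1160495) = 1/3481485 ≈ 2.8723e-7)
K/(((q(-473) + 450453)/(-485943 + 439454))) = 1/(3481485*(((-26/(-473) + 450453)/(-485943 + 439454)))) = 1/(3481485*(((-26*(-1/473) + 450453)/(-46489)))) = 1/(3481485*(((26/473 + 450453)*(-1/46489)))) = 1/(3481485*(((213064295/473)*(-1/46489)))) = 1/(3481485*(-213064295/21989297)) = (1/3481485)*(-21989297/213064295) = -21989297/741780147078075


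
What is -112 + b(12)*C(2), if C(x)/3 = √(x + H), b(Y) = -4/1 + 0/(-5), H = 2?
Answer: -136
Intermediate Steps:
b(Y) = -4 (b(Y) = -4*1 + 0*(-⅕) = -4 + 0 = -4)
C(x) = 3*√(2 + x) (C(x) = 3*√(x + 2) = 3*√(2 + x))
-112 + b(12)*C(2) = -112 - 12*√(2 + 2) = -112 - 12*√4 = -112 - 12*2 = -112 - 4*6 = -112 - 24 = -136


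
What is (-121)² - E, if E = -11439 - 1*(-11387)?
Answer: 14693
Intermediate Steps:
E = -52 (E = -11439 + 11387 = -52)
(-121)² - E = (-121)² - 1*(-52) = 14641 + 52 = 14693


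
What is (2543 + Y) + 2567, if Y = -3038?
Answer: 2072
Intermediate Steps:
(2543 + Y) + 2567 = (2543 - 3038) + 2567 = -495 + 2567 = 2072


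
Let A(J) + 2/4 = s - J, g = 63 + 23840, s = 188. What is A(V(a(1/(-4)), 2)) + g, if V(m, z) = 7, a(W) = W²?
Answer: 48167/2 ≈ 24084.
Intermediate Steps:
g = 23903
A(J) = 375/2 - J (A(J) = -½ + (188 - J) = 375/2 - J)
A(V(a(1/(-4)), 2)) + g = (375/2 - 1*7) + 23903 = (375/2 - 7) + 23903 = 361/2 + 23903 = 48167/2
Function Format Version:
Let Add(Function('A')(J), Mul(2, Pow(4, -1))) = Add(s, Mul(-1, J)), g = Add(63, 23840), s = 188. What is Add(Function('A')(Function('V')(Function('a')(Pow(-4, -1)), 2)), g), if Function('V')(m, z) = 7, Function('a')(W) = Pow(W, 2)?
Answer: Rational(48167, 2) ≈ 24084.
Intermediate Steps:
g = 23903
Function('A')(J) = Add(Rational(375, 2), Mul(-1, J)) (Function('A')(J) = Add(Rational(-1, 2), Add(188, Mul(-1, J))) = Add(Rational(375, 2), Mul(-1, J)))
Add(Function('A')(Function('V')(Function('a')(Pow(-4, -1)), 2)), g) = Add(Add(Rational(375, 2), Mul(-1, 7)), 23903) = Add(Add(Rational(375, 2), -7), 23903) = Add(Rational(361, 2), 23903) = Rational(48167, 2)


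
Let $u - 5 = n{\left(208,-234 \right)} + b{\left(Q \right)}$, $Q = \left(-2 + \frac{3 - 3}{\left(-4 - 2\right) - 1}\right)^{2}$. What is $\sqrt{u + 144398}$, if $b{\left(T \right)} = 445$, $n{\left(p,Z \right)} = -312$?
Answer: $2 \sqrt{36134} \approx 380.18$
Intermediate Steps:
$Q = 4$ ($Q = \left(-2 + \frac{0}{-6 - 1}\right)^{2} = \left(-2 + \frac{0}{-7}\right)^{2} = \left(-2 + 0 \left(- \frac{1}{7}\right)\right)^{2} = \left(-2 + 0\right)^{2} = \left(-2\right)^{2} = 4$)
$u = 138$ ($u = 5 + \left(-312 + 445\right) = 5 + 133 = 138$)
$\sqrt{u + 144398} = \sqrt{138 + 144398} = \sqrt{144536} = 2 \sqrt{36134}$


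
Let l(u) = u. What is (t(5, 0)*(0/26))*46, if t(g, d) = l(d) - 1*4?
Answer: 0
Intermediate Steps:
t(g, d) = -4 + d (t(g, d) = d - 1*4 = d - 4 = -4 + d)
(t(5, 0)*(0/26))*46 = ((-4 + 0)*(0/26))*46 = -0/26*46 = -4*0*46 = 0*46 = 0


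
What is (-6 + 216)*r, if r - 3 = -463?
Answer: -96600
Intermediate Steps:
r = -460 (r = 3 - 463 = -460)
(-6 + 216)*r = (-6 + 216)*(-460) = 210*(-460) = -96600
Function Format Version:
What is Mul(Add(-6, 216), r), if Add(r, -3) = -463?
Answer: -96600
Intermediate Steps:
r = -460 (r = Add(3, -463) = -460)
Mul(Add(-6, 216), r) = Mul(Add(-6, 216), -460) = Mul(210, -460) = -96600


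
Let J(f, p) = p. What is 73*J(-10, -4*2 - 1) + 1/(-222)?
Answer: -145855/222 ≈ -657.00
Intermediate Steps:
73*J(-10, -4*2 - 1) + 1/(-222) = 73*(-4*2 - 1) + 1/(-222) = 73*(-8 - 1) - 1/222 = 73*(-9) - 1/222 = -657 - 1/222 = -145855/222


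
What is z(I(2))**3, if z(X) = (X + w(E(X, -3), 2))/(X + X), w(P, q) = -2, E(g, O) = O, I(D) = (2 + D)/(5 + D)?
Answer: -125/64 ≈ -1.9531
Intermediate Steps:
I(D) = (2 + D)/(5 + D)
z(X) = (-2 + X)/(2*X) (z(X) = (X - 2)/(X + X) = (-2 + X)/((2*X)) = (-2 + X)*(1/(2*X)) = (-2 + X)/(2*X))
z(I(2))**3 = ((-2 + (2 + 2)/(5 + 2))/(2*(((2 + 2)/(5 + 2)))))**3 = ((-2 + 4/7)/(2*((4/7))))**3 = ((-2 + (1/7)*4)/(2*(((1/7)*4))))**3 = ((-2 + 4/7)/(2*(4/7)))**3 = ((1/2)*(7/4)*(-10/7))**3 = (-5/4)**3 = -125/64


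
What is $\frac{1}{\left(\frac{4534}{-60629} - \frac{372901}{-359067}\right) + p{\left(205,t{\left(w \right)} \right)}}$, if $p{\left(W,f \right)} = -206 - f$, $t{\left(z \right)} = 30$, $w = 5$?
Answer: $- \frac{21769873143}{5116709456797} \approx -0.0042547$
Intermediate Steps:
$\frac{1}{\left(\frac{4534}{-60629} - \frac{372901}{-359067}\right) + p{\left(205,t{\left(w \right)} \right)}} = \frac{1}{\left(\frac{4534}{-60629} - \frac{372901}{-359067}\right) - 236} = \frac{1}{\left(4534 \left(- \frac{1}{60629}\right) - - \frac{372901}{359067}\right) - 236} = \frac{1}{\left(- \frac{4534}{60629} + \frac{372901}{359067}\right) - 236} = \frac{1}{\frac{20980604951}{21769873143} - 236} = \frac{1}{- \frac{5116709456797}{21769873143}} = - \frac{21769873143}{5116709456797}$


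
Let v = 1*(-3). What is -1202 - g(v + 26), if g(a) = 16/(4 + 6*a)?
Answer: -85350/71 ≈ -1202.1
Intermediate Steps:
v = -3
-1202 - g(v + 26) = -1202 - 8/(2 + 3*(-3 + 26)) = -1202 - 8/(2 + 3*23) = -1202 - 8/(2 + 69) = -1202 - 8/71 = -85350/71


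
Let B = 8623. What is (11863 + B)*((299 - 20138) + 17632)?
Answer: -45212602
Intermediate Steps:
(11863 + B)*((299 - 20138) + 17632) = (11863 + 8623)*((299 - 20138) + 17632) = 20486*(-19839 + 17632) = 20486*(-2207) = -45212602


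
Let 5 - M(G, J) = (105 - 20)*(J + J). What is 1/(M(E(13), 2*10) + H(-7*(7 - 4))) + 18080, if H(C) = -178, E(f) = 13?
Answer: 64599839/3573 ≈ 18080.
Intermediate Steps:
M(G, J) = 5 - 170*J (M(G, J) = 5 - (105 - 20)*(J + J) = 5 - 85*2*J = 5 - 170*J)
1/(M(E(13), 2*10) + H(-7*(7 - 4))) + 18080 = 1/((5 - 340*10) - 178) + 18080 = 1/((5 - 170*20) - 178) + 18080 = 1/((5 - 3400) - 178) + 18080 = 1/(-3395 - 178) + 18080 = 1/(-3573) + 18080 = -1/3573 + 18080 = 64599839/3573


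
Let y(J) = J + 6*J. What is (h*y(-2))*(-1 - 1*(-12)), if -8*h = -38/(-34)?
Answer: 1463/68 ≈ 21.515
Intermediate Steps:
y(J) = 7*J
h = -19/136 (h = -(-19)/(4*(-34)) = -(-19)*(-1)/(4*34) = -⅛*19/17 = -19/136 ≈ -0.13971)
(h*y(-2))*(-1 - 1*(-12)) = (-133*(-2)/136)*(-1 - 1*(-12)) = (-19/136*(-14))*(-1 + 12) = (133/68)*11 = 1463/68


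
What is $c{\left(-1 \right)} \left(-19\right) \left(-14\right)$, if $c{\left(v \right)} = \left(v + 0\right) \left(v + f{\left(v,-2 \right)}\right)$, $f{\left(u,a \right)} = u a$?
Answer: $-266$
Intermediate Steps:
$f{\left(u,a \right)} = a u$
$c{\left(v \right)} = - v^{2}$ ($c{\left(v \right)} = \left(v + 0\right) \left(v - 2 v\right) = v \left(- v\right) = - v^{2}$)
$c{\left(-1 \right)} \left(-19\right) \left(-14\right) = - \left(-1\right)^{2} \left(-19\right) \left(-14\right) = \left(-1\right) 1 \left(-19\right) \left(-14\right) = \left(-1\right) \left(-19\right) \left(-14\right) = 19 \left(-14\right) = -266$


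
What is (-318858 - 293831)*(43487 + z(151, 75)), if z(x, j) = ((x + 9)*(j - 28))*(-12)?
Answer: 28645048817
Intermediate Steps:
z(x, j) = -12*(-28 + j)*(9 + x) (z(x, j) = ((9 + x)*(-28 + j))*(-12) = ((-28 + j)*(9 + x))*(-12) = -12*(-28 + j)*(9 + x))
(-318858 - 293831)*(43487 + z(151, 75)) = (-318858 - 293831)*(43487 + (3024 - 108*75 + 336*151 - 12*75*151)) = -612689*(43487 + (3024 - 8100 + 50736 - 135900)) = -612689*(43487 - 90240) = -612689*(-46753) = 28645048817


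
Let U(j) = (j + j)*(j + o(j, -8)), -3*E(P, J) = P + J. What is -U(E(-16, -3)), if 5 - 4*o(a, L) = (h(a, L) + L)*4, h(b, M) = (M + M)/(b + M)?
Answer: -6821/90 ≈ -75.789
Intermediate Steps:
E(P, J) = -J/3 - P/3 (E(P, J) = -(P + J)/3 = -(J + P)/3 = -J/3 - P/3)
h(b, M) = 2*M/(M + b) (h(b, M) = (2*M)/(M + b) = 2*M/(M + b))
o(a, L) = 5/4 - L - 2*L/(L + a) (o(a, L) = 5/4 - (2*L/(L + a) + L)*4/4 = 5/4 - (L + 2*L/(L + a))*4/4 = 5/4 - (4*L + 8*L/(L + a))/4 = 5/4 + (-L - 2*L/(L + a)) = 5/4 - L - 2*L/(L + a))
U(j) = 2*j*(j + (-58 + 37*j/4)/(-8 + j)) (U(j) = (j + j)*(j + (-2*(-8) + (5 - 4*(-8))*(-8 + j)/4)/(-8 + j)) = (2*j)*(j + (16 + (5 + 32)*(-8 + j)/4)/(-8 + j)) = (2*j)*(j + (16 + (1/4)*37*(-8 + j))/(-8 + j)) = (2*j)*(j + (16 + (-74 + 37*j/4))/(-8 + j)) = (2*j)*(j + (-58 + 37*j/4)/(-8 + j)) = 2*j*(j + (-58 + 37*j/4)/(-8 + j)))
-U(E(-16, -3)) = -(-1/3*(-3) - 1/3*(-16))*(64 + (-8 + (-1/3*(-3) - 1/3*(-16)))*(37 + 4*(-1/3*(-3) - 1/3*(-16))))/(2*(-8 + (-1/3*(-3) - 1/3*(-16)))) = -(1 + 16/3)*(64 + (-8 + (1 + 16/3))*(37 + 4*(1 + 16/3)))/(2*(-8 + (1 + 16/3))) = -19*(64 + (-8 + 19/3)*(37 + 4*(19/3)))/(2*3*(-8 + 19/3)) = -19*(64 - 5*(37 + 76/3)/3)/(2*3*(-5/3)) = -19*(-3)*(64 - 5/3*187/3)/(2*3*5) = -19*(-3)*(64 - 935/9)/(2*3*5) = -19*(-3)*(-359)/(2*3*5*9) = -1*6821/90 = -6821/90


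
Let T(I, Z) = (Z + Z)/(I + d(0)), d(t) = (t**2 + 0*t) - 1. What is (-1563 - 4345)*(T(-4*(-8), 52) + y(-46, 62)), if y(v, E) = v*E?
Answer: 521723664/31 ≈ 1.6830e+7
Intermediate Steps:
y(v, E) = E*v
d(t) = -1 + t**2 (d(t) = (t**2 + 0) - 1 = t**2 - 1 = -1 + t**2)
T(I, Z) = 2*Z/(-1 + I) (T(I, Z) = (Z + Z)/(I + (-1 + 0**2)) = (2*Z)/(I + (-1 + 0)) = (2*Z)/(I - 1) = (2*Z)/(-1 + I) = 2*Z/(-1 + I))
(-1563 - 4345)*(T(-4*(-8), 52) + y(-46, 62)) = (-1563 - 4345)*(2*52/(-1 - 4*(-8)) + 62*(-46)) = -5908*(2*52/(-1 + 32) - 2852) = -5908*(2*52/31 - 2852) = -5908*(2*52*(1/31) - 2852) = -5908*(104/31 - 2852) = -5908*(-88308/31) = 521723664/31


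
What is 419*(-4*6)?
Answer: -10056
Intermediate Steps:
419*(-4*6) = 419*(-24) = -10056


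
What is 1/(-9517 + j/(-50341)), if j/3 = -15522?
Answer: -50341/479048731 ≈ -0.00010509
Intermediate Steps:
j = -46566 (j = 3*(-15522) = -46566)
1/(-9517 + j/(-50341)) = 1/(-9517 - 46566/(-50341)) = 1/(-9517 - 46566*(-1/50341)) = 1/(-9517 + 46566/50341) = 1/(-479048731/50341) = -50341/479048731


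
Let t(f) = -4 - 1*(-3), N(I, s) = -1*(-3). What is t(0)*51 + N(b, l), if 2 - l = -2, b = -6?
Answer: -48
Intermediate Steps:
l = 4 (l = 2 - 1*(-2) = 2 + 2 = 4)
N(I, s) = 3
t(f) = -1 (t(f) = -4 + 3 = -1)
t(0)*51 + N(b, l) = -1*51 + 3 = -51 + 3 = -48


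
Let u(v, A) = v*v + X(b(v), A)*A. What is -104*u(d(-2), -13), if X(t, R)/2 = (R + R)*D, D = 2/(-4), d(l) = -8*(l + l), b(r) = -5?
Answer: -71344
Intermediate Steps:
d(l) = -16*l
D = -1/2 (D = 2*(-1/4) = -1/2 ≈ -0.50000)
X(t, R) = -2*R (X(t, R) = 2*((R + R)*(-1/2)) = 2*((2*R)*(-1/2)) = 2*(-R) = -2*R)
u(v, A) = v**2 - 2*A**2 (u(v, A) = v*v + (-2*A)*A = v**2 - 2*A**2)
-104*u(d(-2), -13) = -104*((-16*(-2))**2 - 2*(-13)**2) = -104*(32**2 - 2*169) = -104*(1024 - 338) = -104*686 = -71344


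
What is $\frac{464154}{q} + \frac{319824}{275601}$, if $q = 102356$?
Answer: $\frac{26776201983}{4701569326} \approx 5.6952$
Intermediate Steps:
$\frac{464154}{q} + \frac{319824}{275601} = \frac{464154}{102356} + \frac{319824}{275601} = 464154 \cdot \frac{1}{102356} + 319824 \cdot \frac{1}{275601} = \frac{232077}{51178} + \frac{106608}{91867} = \frac{26776201983}{4701569326}$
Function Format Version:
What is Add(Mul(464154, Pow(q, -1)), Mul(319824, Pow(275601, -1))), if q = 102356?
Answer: Rational(26776201983, 4701569326) ≈ 5.6952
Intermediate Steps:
Add(Mul(464154, Pow(q, -1)), Mul(319824, Pow(275601, -1))) = Add(Mul(464154, Pow(102356, -1)), Mul(319824, Pow(275601, -1))) = Add(Mul(464154, Rational(1, 102356)), Mul(319824, Rational(1, 275601))) = Add(Rational(232077, 51178), Rational(106608, 91867)) = Rational(26776201983, 4701569326)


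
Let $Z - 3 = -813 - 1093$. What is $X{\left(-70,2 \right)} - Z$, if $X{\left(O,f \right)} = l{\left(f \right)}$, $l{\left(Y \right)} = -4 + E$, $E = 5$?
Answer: $1904$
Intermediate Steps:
$l{\left(Y \right)} = 1$ ($l{\left(Y \right)} = -4 + 5 = 1$)
$X{\left(O,f \right)} = 1$
$Z = -1903$ ($Z = 3 - 1906 = -1903$)
$X{\left(-70,2 \right)} - Z = 1 - -1903 = 1 + 1903 = 1904$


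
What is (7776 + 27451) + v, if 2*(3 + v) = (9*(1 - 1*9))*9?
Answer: 34900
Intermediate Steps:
v = -327 (v = -3 + ((9*(1 - 1*9))*9)/2 = -3 + ((9*(1 - 9))*9)/2 = -3 + ((9*(-8))*9)/2 = -3 + (-72*9)/2 = -3 + (½)*(-648) = -3 - 324 = -327)
(7776 + 27451) + v = (7776 + 27451) - 327 = 35227 - 327 = 34900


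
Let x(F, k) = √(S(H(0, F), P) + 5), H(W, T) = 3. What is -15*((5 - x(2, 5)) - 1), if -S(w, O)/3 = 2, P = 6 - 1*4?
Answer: -60 + 15*I ≈ -60.0 + 15.0*I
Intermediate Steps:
P = 2 (P = 6 - 4 = 2)
S(w, O) = -6 (S(w, O) = -3*2 = -6)
x(F, k) = I (x(F, k) = √(-6 + 5) = √(-1) = I)
-15*((5 - x(2, 5)) - 1) = -15*((5 - I) - 1) = -15*(4 - I) = -60 + 15*I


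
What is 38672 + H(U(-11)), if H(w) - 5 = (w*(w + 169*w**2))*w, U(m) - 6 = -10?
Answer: 81877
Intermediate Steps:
U(m) = -4 (U(m) = 6 - 10 = -4)
H(w) = 5 + w**2*(w + 169*w**2) (H(w) = 5 + (w*(w + 169*w**2))*w = 5 + w**2*(w + 169*w**2))
38672 + H(U(-11)) = 38672 + (5 + (-4)**3 + 169*(-4)**4) = 38672 + (5 - 64 + 169*256) = 38672 + (5 - 64 + 43264) = 38672 + 43205 = 81877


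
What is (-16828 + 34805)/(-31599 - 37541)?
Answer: -17977/69140 ≈ -0.26001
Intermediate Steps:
(-16828 + 34805)/(-31599 - 37541) = 17977/(-69140) = 17977*(-1/69140) = -17977/69140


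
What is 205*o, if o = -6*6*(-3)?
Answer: 22140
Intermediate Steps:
o = 108 (o = -36*(-3) = 108)
205*o = 205*108 = 22140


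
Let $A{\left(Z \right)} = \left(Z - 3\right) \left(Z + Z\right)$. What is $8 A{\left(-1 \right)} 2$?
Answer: $128$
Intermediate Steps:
$A{\left(Z \right)} = 2 Z \left(-3 + Z\right)$ ($A{\left(Z \right)} = \left(-3 + Z\right) 2 Z = 2 Z \left(-3 + Z\right)$)
$8 A{\left(-1 \right)} 2 = 8 \cdot 2 \left(-1\right) \left(-3 - 1\right) 2 = 8 \cdot 2 \left(-1\right) \left(-4\right) 2 = 8 \cdot 8 \cdot 2 = 64 \cdot 2 = 128$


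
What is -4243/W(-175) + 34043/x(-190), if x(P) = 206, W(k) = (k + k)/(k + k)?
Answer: -840015/206 ≈ -4077.7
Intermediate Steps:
W(k) = 1 (W(k) = (2*k)/((2*k)) = (2*k)*(1/(2*k)) = 1)
-4243/W(-175) + 34043/x(-190) = -4243/1 + 34043/206 = -4243*1 + 34043*(1/206) = -4243 + 34043/206 = -840015/206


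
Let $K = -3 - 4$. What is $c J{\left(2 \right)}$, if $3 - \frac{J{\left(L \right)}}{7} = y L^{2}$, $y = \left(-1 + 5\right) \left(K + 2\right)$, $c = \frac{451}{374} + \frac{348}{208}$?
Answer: $\frac{1478645}{884} \approx 1672.7$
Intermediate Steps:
$K = -7$
$c = \frac{2545}{884}$ ($c = 451 \cdot \frac{1}{374} + 348 \cdot \frac{1}{208} = \frac{41}{34} + \frac{87}{52} = \frac{2545}{884} \approx 2.879$)
$y = -20$ ($y = \left(-1 + 5\right) \left(-7 + 2\right) = 4 \left(-5\right) = -20$)
$J{\left(L \right)} = 21 + 140 L^{2}$ ($J{\left(L \right)} = 21 - 7 \left(- 20 L^{2}\right) = 21 + 140 L^{2}$)
$c J{\left(2 \right)} = \frac{2545 \left(21 + 140 \cdot 2^{2}\right)}{884} = \frac{2545 \left(21 + 140 \cdot 4\right)}{884} = \frac{2545 \left(21 + 560\right)}{884} = \frac{2545}{884} \cdot 581 = \frac{1478645}{884}$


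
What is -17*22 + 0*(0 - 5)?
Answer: -374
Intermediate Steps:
-17*22 + 0*(0 - 5) = -374 + 0*(-5) = -374 + 0 = -374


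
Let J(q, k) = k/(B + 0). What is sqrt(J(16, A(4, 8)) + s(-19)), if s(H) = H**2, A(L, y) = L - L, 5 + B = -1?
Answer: 19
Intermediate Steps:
B = -6 (B = -5 - 1 = -6)
A(L, y) = 0
J(q, k) = -k/6 (J(q, k) = k/(-6 + 0) = k/(-6) = -k/6)
sqrt(J(16, A(4, 8)) + s(-19)) = sqrt(-1/6*0 + (-19)**2) = sqrt(0 + 361) = sqrt(361) = 19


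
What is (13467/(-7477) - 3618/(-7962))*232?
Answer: -3100002096/9921979 ≈ -312.44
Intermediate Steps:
(13467/(-7477) - 3618/(-7962))*232 = (13467*(-1/7477) - 3618*(-1/7962))*232 = (-13467/7477 + 603/1327)*232 = -13362078/9921979*232 = -3100002096/9921979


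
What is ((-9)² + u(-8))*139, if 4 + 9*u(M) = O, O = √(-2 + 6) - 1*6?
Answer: 100219/9 ≈ 11135.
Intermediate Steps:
O = -4 (O = √4 - 6 = 2 - 6 = -4)
u(M) = -8/9 (u(M) = -4/9 + (⅑)*(-4) = -4/9 - 4/9 = -8/9)
((-9)² + u(-8))*139 = ((-9)² - 8/9)*139 = (81 - 8/9)*139 = (721/9)*139 = 100219/9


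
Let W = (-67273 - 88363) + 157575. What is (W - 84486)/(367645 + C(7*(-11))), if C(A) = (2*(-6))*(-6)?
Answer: -82547/367717 ≈ -0.22449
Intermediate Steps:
W = 1939 (W = -155636 + 157575 = 1939)
C(A) = 72 (C(A) = -12*(-6) = 72)
(W - 84486)/(367645 + C(7*(-11))) = (1939 - 84486)/(367645 + 72) = -82547/367717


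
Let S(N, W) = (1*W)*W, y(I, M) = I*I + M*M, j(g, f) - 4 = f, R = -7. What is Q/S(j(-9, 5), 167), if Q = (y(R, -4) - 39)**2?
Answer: 676/27889 ≈ 0.024239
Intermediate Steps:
j(g, f) = 4 + f
y(I, M) = I**2 + M**2
Q = 676 (Q = (((-7)**2 + (-4)**2) - 39)**2 = ((49 + 16) - 39)**2 = (65 - 39)**2 = 26**2 = 676)
S(N, W) = W**2 (S(N, W) = W*W = W**2)
Q/S(j(-9, 5), 167) = 676/(167**2) = 676/27889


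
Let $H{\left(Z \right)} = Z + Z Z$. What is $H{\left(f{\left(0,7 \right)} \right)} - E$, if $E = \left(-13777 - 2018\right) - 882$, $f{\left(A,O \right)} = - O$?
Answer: $16719$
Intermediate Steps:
$H{\left(Z \right)} = Z + Z^{2}$
$E = -16677$ ($E = -15795 - 882 = -16677$)
$H{\left(f{\left(0,7 \right)} \right)} - E = \left(-1\right) 7 \left(1 - 7\right) - -16677 = - 7 \left(1 - 7\right) + 16677 = \left(-7\right) \left(-6\right) + 16677 = 42 + 16677 = 16719$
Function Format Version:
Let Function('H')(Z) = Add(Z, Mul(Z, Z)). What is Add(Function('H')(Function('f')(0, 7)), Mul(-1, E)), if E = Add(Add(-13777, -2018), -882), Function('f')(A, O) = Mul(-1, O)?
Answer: 16719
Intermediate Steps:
Function('H')(Z) = Add(Z, Pow(Z, 2))
E = -16677 (E = Add(-15795, -882) = -16677)
Add(Function('H')(Function('f')(0, 7)), Mul(-1, E)) = Add(Mul(Mul(-1, 7), Add(1, Mul(-1, 7))), Mul(-1, -16677)) = Add(Mul(-7, Add(1, -7)), 16677) = Add(Mul(-7, -6), 16677) = Add(42, 16677) = 16719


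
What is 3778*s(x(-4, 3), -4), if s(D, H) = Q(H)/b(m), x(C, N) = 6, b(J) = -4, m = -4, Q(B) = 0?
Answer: 0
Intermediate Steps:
s(D, H) = 0 (s(D, H) = 0/(-4) = 0*(-¼) = 0)
3778*s(x(-4, 3), -4) = 3778*0 = 0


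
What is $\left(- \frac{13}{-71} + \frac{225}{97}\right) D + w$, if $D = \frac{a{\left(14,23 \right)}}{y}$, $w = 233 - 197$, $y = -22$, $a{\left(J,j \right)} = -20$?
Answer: $\frac{2899612}{75757} \approx 38.275$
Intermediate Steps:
$w = 36$
$D = \frac{10}{11}$ ($D = - \frac{20}{-22} = \left(-20\right) \left(- \frac{1}{22}\right) = \frac{10}{11} \approx 0.90909$)
$\left(- \frac{13}{-71} + \frac{225}{97}\right) D + w = \left(- \frac{13}{-71} + \frac{225}{97}\right) \frac{10}{11} + 36 = \left(\left(-13\right) \left(- \frac{1}{71}\right) + 225 \cdot \frac{1}{97}\right) \frac{10}{11} + 36 = \left(\frac{13}{71} + \frac{225}{97}\right) \frac{10}{11} + 36 = \frac{17236}{6887} \cdot \frac{10}{11} + 36 = \frac{172360}{75757} + 36 = \frac{2899612}{75757}$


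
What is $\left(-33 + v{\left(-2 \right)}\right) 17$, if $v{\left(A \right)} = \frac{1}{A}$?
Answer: $- \frac{1139}{2} \approx -569.5$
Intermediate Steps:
$\left(-33 + v{\left(-2 \right)}\right) 17 = \left(-33 + \frac{1}{-2}\right) 17 = \left(-33 - \frac{1}{2}\right) 17 = \left(- \frac{67}{2}\right) 17 = - \frac{1139}{2}$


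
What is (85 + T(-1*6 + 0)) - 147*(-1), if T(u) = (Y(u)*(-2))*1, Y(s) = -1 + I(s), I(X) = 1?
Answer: 232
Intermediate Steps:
Y(s) = 0 (Y(s) = -1 + 1 = 0)
T(u) = 0 (T(u) = (0*(-2))*1 = 0*1 = 0)
(85 + T(-1*6 + 0)) - 147*(-1) = (85 + 0) - 147*(-1) = 85 + 147 = 232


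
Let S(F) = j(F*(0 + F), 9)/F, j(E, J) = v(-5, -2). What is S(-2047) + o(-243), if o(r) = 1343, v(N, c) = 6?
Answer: 2749115/2047 ≈ 1343.0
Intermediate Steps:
j(E, J) = 6
S(F) = 6/F
S(-2047) + o(-243) = 6/(-2047) + 1343 = 6*(-1/2047) + 1343 = -6/2047 + 1343 = 2749115/2047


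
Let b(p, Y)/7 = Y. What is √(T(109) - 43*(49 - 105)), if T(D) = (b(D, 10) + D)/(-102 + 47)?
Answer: √7274355/55 ≈ 49.038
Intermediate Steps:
b(p, Y) = 7*Y
T(D) = -14/11 - D/55 (T(D) = (7*10 + D)/(-102 + 47) = (70 + D)/(-55) = (70 + D)*(-1/55) = -14/11 - D/55)
√(T(109) - 43*(49 - 105)) = √((-14/11 - 1/55*109) - 43*(49 - 105)) = √((-14/11 - 109/55) - 43*(-56)) = √(-179/55 + 2408) = √(132261/55) = √7274355/55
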